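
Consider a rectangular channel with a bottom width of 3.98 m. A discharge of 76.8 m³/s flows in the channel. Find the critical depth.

For a rectangular channel, critical depth y_c = (q²/g)^(1/3) where q = Q/b = 76.8/3.98 = 19.3 m²/s.
So y_c = (19.3²/9.81)^(1/3) = 3.36 m.

y_c = 3.36 m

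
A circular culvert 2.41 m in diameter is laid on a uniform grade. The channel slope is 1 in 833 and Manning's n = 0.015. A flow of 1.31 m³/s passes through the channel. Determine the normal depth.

Manning's equation rearranged: A R^(2/3) = nQ / (1·√S) = 0.015 × 1.31 / (√0.0012) = 0.5671.
At y = 0.595 m: A R^(2/3) = 0.4348 — too small.
At y = 0.81 m: A R^(2/3) = 0.7925 — too large.
At y = 0.681 m: A R^(2/3) = 0.5672 — matches.

y_n = 0.681 m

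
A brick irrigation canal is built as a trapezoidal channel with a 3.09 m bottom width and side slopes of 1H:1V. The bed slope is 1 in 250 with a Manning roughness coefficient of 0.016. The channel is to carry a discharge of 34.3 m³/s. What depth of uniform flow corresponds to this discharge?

y_n = 1.74 m

Manning's equation rearranged: A R^(2/3) = nQ / (1·√S) = 0.016 × 34.3 / (√0.004) = 8.677.
Try y = 1.45 m: A R^(2/3) = 6.206 — short.
Try y = 2.06 m: A R^(2/3) = 11.91 — over.
Try y = 1.74 m: A R^(2/3) = 8.677 — close enough.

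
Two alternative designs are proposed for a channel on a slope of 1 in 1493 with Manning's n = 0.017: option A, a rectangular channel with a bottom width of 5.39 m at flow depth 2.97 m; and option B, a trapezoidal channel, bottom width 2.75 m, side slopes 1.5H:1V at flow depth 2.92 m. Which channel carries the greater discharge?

channel B

Channel A: Flow area A = b·y = 5.39 × 2.97 = 16.01 m². Wetted perimeter P = b + 2y = 5.39 + 2×2.97 = 11.33 m. Hydraulic radius R = A/P = 16.01/11.33 = 1.413 m. Q_A = (1/0.017)·16.01·1.413^(2/3)·√0.0006698 = 30.69 m³/s.
Channel B: With bottom width b = 2.75 m and side slope z = 1.5: A = (b + zy)y = (2.75 + 1.5×2.92)×2.92 = 20.82 m²; P = b + 2y√(1+z²) = 2.75 + 2×2.92×1.803 = 13.28 m. Hydraulic radius R = A/P = 20.82/13.28 = 1.568 m. Q_B = (1/0.017)·20.82·1.568^(2/3)·√0.0006698 = 42.78 m³/s.
Q_A = 30.69 m³/s vs Q_B = 42.78 m³/s, so channel B carries more.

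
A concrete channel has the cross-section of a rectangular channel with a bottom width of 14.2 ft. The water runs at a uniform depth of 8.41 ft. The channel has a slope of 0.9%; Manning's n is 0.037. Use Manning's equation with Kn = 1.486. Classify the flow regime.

subcritical

Flow area A = b·y = 14.2 × 8.41 = 119.4 ft². Wetted perimeter P = b + 2y = 14.2 + 2×8.41 = 31.02 ft.
Hydraulic radius R = A/P = 119.4/31.02 = 3.85 ft.
V = (1.486/n) R^(2/3) √S = (1.486/0.037) × 3.85^(2/3) × √0.009 = 9.359 ft/s. Hydraulic depth D_h = A/T = 119.4/14.2 = 8.41 ft.
Froude number Fr = V/√(g·D_h) = 9.359/√(32.2×8.41) = 0.569, which is less than 1, so the flow is subcritical.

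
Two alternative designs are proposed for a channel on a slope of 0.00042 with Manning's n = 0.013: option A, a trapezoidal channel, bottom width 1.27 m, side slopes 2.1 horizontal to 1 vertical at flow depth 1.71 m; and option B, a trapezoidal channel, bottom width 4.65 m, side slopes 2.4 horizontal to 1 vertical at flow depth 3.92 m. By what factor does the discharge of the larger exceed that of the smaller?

12

Channel A: With bottom width b = 1.27 m and side slope z = 2.1: A = (b + zy)y = (1.27 + 2.1×1.71)×1.71 = 8.312 m²; P = b + 2y√(1+z²) = 1.27 + 2×1.71×2.326 = 9.225 m. Hydraulic radius R = A/P = 8.312/9.225 = 0.9011 m. Q_A = (1/0.013)·8.312·0.9011^(2/3)·√0.00042 = 12.22 m³/s.
Channel B: With bottom width b = 4.65 m and side slope z = 2.4: A = (b + zy)y = (4.65 + 2.4×3.92)×3.92 = 55.11 m²; P = b + 2y√(1+z²) = 4.65 + 2×3.92×2.6 = 25.03 m. Hydraulic radius R = A/P = 55.11/25.03 = 2.201 m. Q_B = (1/0.013)·55.11·2.201^(2/3)·√0.00042 = 147 m³/s.
The larger discharge is 147 m³/s and the smaller is 12.22 m³/s; the ratio is 12.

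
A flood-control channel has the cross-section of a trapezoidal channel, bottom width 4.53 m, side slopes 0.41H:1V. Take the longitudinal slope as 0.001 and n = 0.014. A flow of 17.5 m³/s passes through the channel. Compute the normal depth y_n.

Manning's equation rearranged: A R^(2/3) = nQ / (1·√S) = 0.014 × 17.5 / (√0.001) = 7.748.
Trying y = 1.26 m: A R^(2/3) = 5.824 — short.
Trying y = 1.51 m: A R^(2/3) = 7.763 — ≈ 7.748.

y_n = 1.51 m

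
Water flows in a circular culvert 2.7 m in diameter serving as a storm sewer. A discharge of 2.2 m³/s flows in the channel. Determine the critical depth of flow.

At critical depth, Q² T / (g A³) = 1, i.e. A³/T = Q²/g = 2.2²/9.81 = 0.4934.
Try y = 0.471 m: A³/T = 0.1467 — short.
Try y = 0.821 m: A³/T = 1.284 — over.
Try y = 0.642 m: A³/T = 0.4933 — ≈ 0.4934.

y_c = 0.642 m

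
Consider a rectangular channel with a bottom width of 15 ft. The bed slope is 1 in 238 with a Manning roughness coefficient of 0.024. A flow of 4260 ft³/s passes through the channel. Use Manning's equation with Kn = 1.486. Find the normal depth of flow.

y_n = 22.4 ft

Manning's equation rearranged: A R^(2/3) = nQ / (1.486·√S) = 0.024 × 4260 / (1.486 × √0.004202) = 1061.
Try y = 15.8 ft: A R^(2/3) = 700.9 — low.
Try y = 28.6 ft: A R^(2/3) = 1407 — high.
Try y = 22.4 ft: A R^(2/3) = 1062 — matches.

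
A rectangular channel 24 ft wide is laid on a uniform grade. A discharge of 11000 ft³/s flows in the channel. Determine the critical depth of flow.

For a rectangular channel, critical depth y_c = (q²/g)^(1/3) where q = Q/b = 11000/24 = 458.3 ft²/s.
So y_c = (458.3²/32.2)^(1/3) = 18.7 ft.

y_c = 18.7 ft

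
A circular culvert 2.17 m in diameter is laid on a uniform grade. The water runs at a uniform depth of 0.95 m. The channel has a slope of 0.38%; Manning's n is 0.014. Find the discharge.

For a circular section of diameter D = 2.17 m at depth y = 0.95 m, the central angle is θ = 2 arccos(1 − 2y/D) = 2.892 rad. Then A = (D²/8)(θ − sin θ) = 1.557 m² and P = Dθ/2 = 3.138 m.
Hydraulic radius R = A/P = 1.557/3.138 = 0.4962 m.
Manning's equation: Q = (1/n) A R^(2/3) S^(1/2) = (1/0.014) × 1.557 × 0.4962^(2/3) × 0.0038^(1/2) = 4.3 m³/s.

Q = 4.3 m³/s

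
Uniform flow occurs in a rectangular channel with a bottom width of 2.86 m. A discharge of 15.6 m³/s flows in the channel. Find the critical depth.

For a rectangular channel, critical depth y_c = (q²/g)^(1/3) where q = Q/b = 15.6/2.86 = 5.455 m²/s.
So y_c = (5.455²/9.81)^(1/3) = 1.45 m.

y_c = 1.45 m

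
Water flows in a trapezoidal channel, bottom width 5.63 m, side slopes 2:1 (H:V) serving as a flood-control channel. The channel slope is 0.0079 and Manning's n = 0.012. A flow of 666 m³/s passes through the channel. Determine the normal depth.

y_n = 3.89 m

Manning's equation rearranged: A R^(2/3) = nQ / (1·√S) = 0.012 × 666 / (√0.0079) = 89.92.
Trying y = 3.39 m: A R^(2/3) = 67.3 — short.
Trying y = 4.78 m: A R^(2/3) = 140.4 — over.
Trying y = 3.89 m: A R^(2/3) = 89.98 — matches.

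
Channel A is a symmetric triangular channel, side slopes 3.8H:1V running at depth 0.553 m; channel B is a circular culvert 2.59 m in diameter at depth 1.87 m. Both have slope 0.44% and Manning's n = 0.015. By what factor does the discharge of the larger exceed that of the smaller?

7.12

Channel A: For a triangular section with side slope z = 3.8: A = zy² = 3.8×0.553² = 1.162 m²; P = 2y√(1+z²) = 2×0.553×3.929 = 4.346 m. Hydraulic radius R = A/P = 1.162/4.346 = 0.2674 m. Q_A = (1/0.015)·1.162·0.2674^(2/3)·√0.0044 = 2.133 m³/s.
Channel B: For a circular section of diameter D = 2.59 m at depth y = 1.87 m, the central angle is θ = 2 arccos(1 − 2y/D) = 4.062 rad. Then A = (D²/8)(θ − sin θ) = 4.073 m² and P = Dθ/2 = 5.26 m. Hydraulic radius R = A/P = 4.073/5.26 = 0.7743 m. Q_B = (1/0.015)·4.073·0.7743^(2/3)·√0.0044 = 15.19 m³/s.
The larger discharge is 15.19 m³/s and the smaller is 2.133 m³/s; the ratio is 7.12.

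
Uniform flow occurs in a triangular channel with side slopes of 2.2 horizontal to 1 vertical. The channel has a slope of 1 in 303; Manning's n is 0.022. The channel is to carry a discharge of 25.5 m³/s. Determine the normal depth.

Manning's equation rearranged: A R^(2/3) = nQ / (1·√S) = 0.022 × 25.5 / (√0.0033) = 9.765.
At y = 2.44 m: A R^(2/3) = 14.05 — too large.
At y = 1.63 m: A R^(2/3) = 4.79 — too small.
At y = 2.13 m: A R^(2/3) = 9.777 — matches.

y_n = 2.13 m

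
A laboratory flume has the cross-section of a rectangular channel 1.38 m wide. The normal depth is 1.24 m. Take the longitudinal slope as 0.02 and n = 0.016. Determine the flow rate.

Q = 8.79 m³/s

Flow area A = b·y = 1.38 × 1.24 = 1.711 m². Wetted perimeter P = b + 2y = 1.38 + 2×1.24 = 3.86 m.
Hydraulic radius R = A/P = 1.711/3.86 = 0.4433 m.
Manning's equation: Q = (1/n) A R^(2/3) S^(1/2) = (1/0.016) × 1.711 × 0.4433^(2/3) × 0.02^(1/2) = 8.79 m³/s.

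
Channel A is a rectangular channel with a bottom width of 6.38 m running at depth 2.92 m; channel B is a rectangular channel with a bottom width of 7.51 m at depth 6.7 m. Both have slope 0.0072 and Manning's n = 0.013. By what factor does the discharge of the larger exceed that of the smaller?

Channel A: Flow area A = b·y = 6.38 × 2.92 = 18.63 m². Wetted perimeter P = b + 2y = 6.38 + 2×2.92 = 12.22 m. Hydraulic radius R = A/P = 18.63/12.22 = 1.525 m. Q_A = (1/0.013)·18.63·1.525^(2/3)·√0.0072 = 161.1 m³/s.
Channel B: Flow area A = b·y = 7.51 × 6.7 = 50.32 m². Wetted perimeter P = b + 2y = 7.51 + 2×6.7 = 20.91 m. Hydraulic radius R = A/P = 50.32/20.91 = 2.406 m. Q_B = (1/0.013)·50.32·2.406^(2/3)·√0.0072 = 589.8 m³/s.
The larger discharge is 589.8 m³/s and the smaller is 161.1 m³/s; the ratio is 3.66.

3.66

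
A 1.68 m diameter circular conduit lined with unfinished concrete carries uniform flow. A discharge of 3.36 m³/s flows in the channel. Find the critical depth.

y_c = 0.921 m

At critical depth, Q² T / (g A³) = 1, i.e. A³/T = Q²/g = 3.36²/9.81 = 1.151.
Trying y = 0.783 m: A³/T = 0.6196 — low.
Trying y = 0.921 m: A³/T = 1.152 — matches.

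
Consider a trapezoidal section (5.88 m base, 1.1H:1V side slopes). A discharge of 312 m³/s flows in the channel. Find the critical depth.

y_c = 4.88 m

At critical depth, Q² T / (g A³) = 1, i.e. A³/T = Q²/g = 312²/9.81 = 9923.
Trying y = 3.35 m: A³/T = 2483 — short.
Trying y = 4.88 m: A³/T = 9953 — close enough.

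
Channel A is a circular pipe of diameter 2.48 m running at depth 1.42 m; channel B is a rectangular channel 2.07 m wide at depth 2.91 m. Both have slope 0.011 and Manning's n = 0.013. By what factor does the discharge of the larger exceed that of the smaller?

Channel A: For a circular section of diameter D = 2.48 m at depth y = 1.42 m, the central angle is θ = 2 arccos(1 − 2y/D) = 3.433 rad. Then A = (D²/8)(θ − sin θ) = 2.86 m² and P = Dθ/2 = 4.257 m. Hydraulic radius R = A/P = 2.86/4.257 = 0.6719 m. Q_A = (1/0.013)·2.86·0.6719^(2/3)·√0.011 = 17.7 m³/s.
Channel B: Flow area A = b·y = 2.07 × 2.91 = 6.024 m². Wetted perimeter P = b + 2y = 2.07 + 2×2.91 = 7.89 m. Hydraulic radius R = A/P = 6.024/7.89 = 0.7635 m. Q_B = (1/0.013)·6.024·0.7635^(2/3)·√0.011 = 40.6 m³/s.
The larger discharge is 40.6 m³/s and the smaller is 17.7 m³/s; the ratio is 2.29.

2.29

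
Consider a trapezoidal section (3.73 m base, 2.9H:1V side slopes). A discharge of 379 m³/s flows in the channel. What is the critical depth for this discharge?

y_c = 4.51 m

At critical depth, Q² T / (g A³) = 1, i.e. A³/T = Q²/g = 379²/9.81 = 14640.
Try y = 3.55 m: A³/T = 5075 — too small.
Try y = 5.42 m: A³/T = 33300 — too large.
Try y = 4.51 m: A³/T = 14580 — matches.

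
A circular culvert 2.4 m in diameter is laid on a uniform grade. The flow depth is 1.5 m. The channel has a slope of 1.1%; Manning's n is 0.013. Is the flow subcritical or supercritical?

supercritical

For a circular section of diameter D = 2.4 m at depth y = 1.5 m, the central angle is θ = 2 arccos(1 − 2y/D) = 3.647 rad. Then A = (D²/8)(θ − sin θ) = 2.974 m² and P = Dθ/2 = 4.376 m.
Hydraulic radius R = A/P = 2.974/4.376 = 0.6796 m.
V = (1/n) R^(2/3) √S = (1/0.013) × 0.6796^(2/3) × √0.011 = 6.237 m/s. Hydraulic depth D_h = A/T = 2.974/2.324 = 1.28 m.
Froude number Fr = V/√(g·D_h) = 6.237/√(9.81×1.28) = 1.76, which is greater than 1, so the flow is supercritical.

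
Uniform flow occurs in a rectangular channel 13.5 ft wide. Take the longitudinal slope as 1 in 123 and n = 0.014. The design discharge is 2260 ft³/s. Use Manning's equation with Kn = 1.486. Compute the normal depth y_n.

Manning's equation rearranged: A R^(2/3) = nQ / (1.486·√S) = 0.014 × 2260 / (1.486 × √0.00813) = 236.1.
At y = 6.08 ft: A R^(2/3) = 178.2 — low.
At y = 8.65 ft: A R^(2/3) = 283.9 — high.
At y = 7.51 ft: A R^(2/3) = 236.2 — matches.

y_n = 7.51 ft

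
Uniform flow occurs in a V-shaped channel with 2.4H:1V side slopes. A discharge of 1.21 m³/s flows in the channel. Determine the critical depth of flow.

At critical depth, Q² T / (g A³) = 1, i.e. A³/T = Q²/g = 1.21²/9.81 = 0.1492.
At y = 0.429 m: A³/T = 0.04185 — too small.
At y = 0.663 m: A³/T = 0.3689 — too large.
At y = 0.553 m: A³/T = 0.1489 — matches.

y_c = 0.553 m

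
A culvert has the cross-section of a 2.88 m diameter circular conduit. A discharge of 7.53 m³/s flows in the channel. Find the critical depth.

y_c = 1.19 m

At critical depth, Q² T / (g A³) = 1, i.e. A³/T = Q²/g = 7.53²/9.81 = 5.78.
At y = 0.842 m: A³/T = 1.522 — low.
At y = 1.35 m: A³/T = 9.376 — high.
At y = 1.19 m: A³/T = 5.783 — ≈ 5.78.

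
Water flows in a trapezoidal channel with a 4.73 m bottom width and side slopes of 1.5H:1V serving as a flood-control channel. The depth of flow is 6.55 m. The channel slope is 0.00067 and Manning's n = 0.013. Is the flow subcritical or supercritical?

subcritical

With bottom width b = 4.73 m and side slope z = 1.5: A = (b + zy)y = (4.73 + 1.5×6.55)×6.55 = 95.34 m²; P = b + 2y√(1+z²) = 4.73 + 2×6.55×1.803 = 28.35 m.
Hydraulic radius R = A/P = 95.34/28.35 = 3.363 m.
V = (1/n) R^(2/3) √S = (1/0.013) × 3.363^(2/3) × √0.00067 = 4.47 m/s. Hydraulic depth D_h = A/T = 95.34/24.38 = 3.91 m.
Froude number Fr = V/√(g·D_h) = 4.47/√(9.81×3.91) = 0.722, which is less than 1, so the flow is subcritical.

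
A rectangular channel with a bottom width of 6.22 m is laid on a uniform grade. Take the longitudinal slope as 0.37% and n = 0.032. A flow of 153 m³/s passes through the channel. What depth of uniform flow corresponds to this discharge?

y_n = 7.63 m

Manning's equation rearranged: A R^(2/3) = nQ / (1·√S) = 0.032 × 153 / (√0.0037) = 80.49.
At y = 9.76 m: A R^(2/3) = 107.6 — too large.
At y = 5.6 m: A R^(2/3) = 55.28 — too small.
At y = 7.63 m: A R^(2/3) = 80.51 — matches.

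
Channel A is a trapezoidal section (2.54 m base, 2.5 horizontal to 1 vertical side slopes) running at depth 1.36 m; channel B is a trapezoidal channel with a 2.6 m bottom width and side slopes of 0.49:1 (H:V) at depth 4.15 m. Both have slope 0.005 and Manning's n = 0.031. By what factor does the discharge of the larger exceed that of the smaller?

Channel A: With bottom width b = 2.54 m and side slope z = 2.5: A = (b + zy)y = (2.54 + 2.5×1.36)×1.36 = 8.078 m²; P = b + 2y√(1+z²) = 2.54 + 2×1.36×2.693 = 9.864 m. Hydraulic radius R = A/P = 8.078/9.864 = 0.819 m. Q_A = (1/0.031)·8.078·0.819^(2/3)·√0.005 = 16.13 m³/s.
Channel B: With bottom width b = 2.6 m and side slope z = 0.49: A = (b + zy)y = (2.6 + 0.49×4.15)×4.15 = 19.23 m²; P = b + 2y√(1+z²) = 2.6 + 2×4.15×1.114 = 11.84 m. Hydraulic radius R = A/P = 19.23/11.84 = 1.624 m. Q_B = (1/0.031)·19.23·1.624^(2/3)·√0.005 = 60.59 m³/s.
The larger discharge is 60.59 m³/s and the smaller is 16.13 m³/s; the ratio is 3.76.

3.76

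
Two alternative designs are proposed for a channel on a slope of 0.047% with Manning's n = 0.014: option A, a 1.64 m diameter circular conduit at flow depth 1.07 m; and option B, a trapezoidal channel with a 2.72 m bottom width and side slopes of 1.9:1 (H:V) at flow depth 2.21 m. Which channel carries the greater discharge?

Channel A: For a circular section of diameter D = 1.64 m at depth y = 1.07 m, the central angle is θ = 2 arccos(1 − 2y/D) = 3.761 rad. Then A = (D²/8)(θ − sin θ) = 1.46 m² and P = Dθ/2 = 3.084 m. Hydraulic radius R = A/P = 1.46/3.084 = 0.4733 m. Q_A = (1/0.014)·1.46·0.4733^(2/3)·√0.00047 = 1.373 m³/s.
Channel B: With bottom width b = 2.72 m and side slope z = 1.9: A = (b + zy)y = (2.72 + 1.9×2.21)×2.21 = 15.29 m²; P = b + 2y√(1+z²) = 2.72 + 2×2.21×2.147 = 12.21 m. Hydraulic radius R = A/P = 15.29/12.21 = 1.252 m. Q_B = (1/0.014)·15.29·1.252^(2/3)·√0.00047 = 27.51 m³/s.
Q_A = 1.373 m³/s vs Q_B = 27.51 m³/s, so channel B carries more.

channel B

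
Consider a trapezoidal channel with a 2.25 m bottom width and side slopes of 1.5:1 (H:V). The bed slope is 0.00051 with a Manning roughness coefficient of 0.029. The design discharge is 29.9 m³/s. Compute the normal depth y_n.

Manning's equation rearranged: A R^(2/3) = nQ / (1·√S) = 0.029 × 29.9 / (√0.00051) = 38.4.
Try y = 2.86 m: A R^(2/3) = 24.39 — low.
Try y = 4.22 m: A R^(2/3) = 58.87 — high.
Try y = 3.5 m: A R^(2/3) = 38.34 — matches.

y_n = 3.5 m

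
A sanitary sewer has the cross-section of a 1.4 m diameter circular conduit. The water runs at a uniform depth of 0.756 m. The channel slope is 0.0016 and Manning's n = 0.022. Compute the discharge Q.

For a circular section of diameter D = 1.4 m at depth y = 0.756 m, the central angle is θ = 2 arccos(1 − 2y/D) = 3.302 rad. Then A = (D²/8)(θ − sin θ) = 0.848 m² and P = Dθ/2 = 2.311 m.
Hydraulic radius R = A/P = 0.848/2.311 = 0.3669 m.
Manning's equation: Q = (1/n) A R^(2/3) S^(1/2) = (1/0.022) × 0.848 × 0.3669^(2/3) × 0.0016^(1/2) = 0.79 m³/s.

Q = 0.79 m³/s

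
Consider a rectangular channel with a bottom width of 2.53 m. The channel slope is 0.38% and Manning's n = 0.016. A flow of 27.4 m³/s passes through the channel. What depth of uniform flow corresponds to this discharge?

y_n = 3.03 m

Manning's equation rearranged: A R^(2/3) = nQ / (1·√S) = 0.016 × 27.4 / (√0.0038) = 7.112.
Trying y = 3.57 m: A R^(2/3) = 8.63 — too large.
Trying y = 2.3 m: A R^(2/3) = 5.082 — too small.
Trying y = 3.03 m: A R^(2/3) = 7.106 — matches.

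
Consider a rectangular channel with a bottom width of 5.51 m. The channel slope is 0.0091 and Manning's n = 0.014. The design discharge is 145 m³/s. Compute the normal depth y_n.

Manning's equation rearranged: A R^(2/3) = nQ / (1·√S) = 0.014 × 145 / (√0.0091) = 21.28.
Try y = 3.7 m: A R^(2/3) = 27.65 — too large.
Try y = 2.3 m: A R^(2/3) = 14.73 — too small.
Try y = 3.03 m: A R^(2/3) = 21.32 — close enough.

y_n = 3.03 m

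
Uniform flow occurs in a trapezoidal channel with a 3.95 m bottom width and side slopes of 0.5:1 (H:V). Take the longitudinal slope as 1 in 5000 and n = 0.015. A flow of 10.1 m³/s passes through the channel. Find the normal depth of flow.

y_n = 1.97 m

Manning's equation rearranged: A R^(2/3) = nQ / (1·√S) = 0.015 × 10.1 / (√0.0002) = 10.71.
Try y = 2.14 m: A R^(2/3) = 12.33 — high.
Try y = 1.72 m: A R^(2/3) = 8.607 — low.
Try y = 1.97 m: A R^(2/3) = 10.76 — matches.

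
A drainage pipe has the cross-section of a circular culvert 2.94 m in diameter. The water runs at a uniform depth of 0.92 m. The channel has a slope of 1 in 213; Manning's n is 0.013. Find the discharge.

For a circular section of diameter D = 2.94 m at depth y = 0.92 m, the central angle is θ = 2 arccos(1 − 2y/D) = 2.375 rad. Then A = (D²/8)(θ − sin θ) = 1.816 m² and P = Dθ/2 = 3.491 m.
Hydraulic radius R = A/P = 1.816/3.491 = 0.5202 m.
Manning's equation: Q = (1/n) A R^(2/3) S^(1/2) = (1/0.013) × 1.816 × 0.5202^(2/3) × 0.004695^(1/2) = 6.19 m³/s.

Q = 6.19 m³/s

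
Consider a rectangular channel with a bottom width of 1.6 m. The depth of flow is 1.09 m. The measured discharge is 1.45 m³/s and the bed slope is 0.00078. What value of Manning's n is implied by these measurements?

Flow area A = b·y = 1.6 × 1.09 = 1.744 m². Wetted perimeter P = b + 2y = 1.6 + 2×1.09 = 3.78 m.
Hydraulic radius R = A/P = 1.744/3.78 = 0.4614 m.
Rearranging Manning's equation: n = (1/Q) A R^(2/3) S^(1/2) = (1/1.45) × 1.744 × 0.4614^(2/3) × √0.00078 = 0.0201.

n = 0.0201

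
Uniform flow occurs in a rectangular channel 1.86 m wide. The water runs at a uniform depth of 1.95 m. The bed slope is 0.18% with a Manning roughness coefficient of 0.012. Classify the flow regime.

subcritical

Flow area A = b·y = 1.86 × 1.95 = 3.627 m². Wetted perimeter P = b + 2y = 1.86 + 2×1.95 = 5.76 m.
Hydraulic radius R = A/P = 3.627/5.76 = 0.6297 m.
V = (1/n) R^(2/3) √S = (1/0.012) × 0.6297^(2/3) × √0.0018 = 2.597 m/s. Hydraulic depth D_h = A/T = 3.627/1.86 = 1.95 m.
Froude number Fr = V/√(g·D_h) = 2.597/√(9.81×1.95) = 0.594, which is less than 1, so the flow is subcritical.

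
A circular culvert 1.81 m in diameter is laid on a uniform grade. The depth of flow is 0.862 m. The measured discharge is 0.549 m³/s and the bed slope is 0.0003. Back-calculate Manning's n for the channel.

For a circular section of diameter D = 1.81 m at depth y = 0.862 m, the central angle is θ = 2 arccos(1 − 2y/D) = 3.047 rad. Then A = (D²/8)(θ − sin θ) = 1.209 m² and P = Dθ/2 = 2.757 m.
Hydraulic radius R = A/P = 1.209/2.757 = 0.4384 m.
Rearranging Manning's equation: n = (1/Q) A R^(2/3) S^(1/2) = (1/0.549) × 1.209 × 0.4384^(2/3) × √0.0003 = 0.022.

n = 0.022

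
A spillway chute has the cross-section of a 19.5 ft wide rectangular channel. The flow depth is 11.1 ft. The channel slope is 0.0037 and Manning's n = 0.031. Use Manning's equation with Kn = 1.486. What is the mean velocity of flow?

V = 8.74 ft/s

Flow area A = b·y = 19.5 × 11.1 = 216.4 ft². Wetted perimeter P = b + 2y = 19.5 + 2×11.1 = 41.7 ft.
Hydraulic radius R = A/P = 216.4/41.7 = 5.191 ft.
From Manning's equation, V = (1.486/n) R^(2/3) S^(1/2) = (1.486/0.031) × 5.191^(2/3) × 0.0037^(1/2) = 8.74 ft/s.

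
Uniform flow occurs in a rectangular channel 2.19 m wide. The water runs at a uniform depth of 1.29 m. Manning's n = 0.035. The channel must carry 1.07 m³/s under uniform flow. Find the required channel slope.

Flow area A = b·y = 2.19 × 1.29 = 2.825 m². Wetted perimeter P = b + 2y = 2.19 + 2×1.29 = 4.77 m.
Hydraulic radius R = A/P = 2.825/4.77 = 0.5923 m.
From Manning's equation, S = [nQ / (1 A R^(2/3))]² = [0.035 × 1.07 / (1 × 2.825 × 0.5923^(2/3))]² = 0.000353.

S = 0.000353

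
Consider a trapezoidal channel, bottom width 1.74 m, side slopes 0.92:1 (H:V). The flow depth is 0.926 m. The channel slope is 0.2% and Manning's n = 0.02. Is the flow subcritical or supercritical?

With bottom width b = 1.74 m and side slope z = 0.92: A = (b + zy)y = (1.74 + 0.92×0.926)×0.926 = 2.4 m²; P = b + 2y√(1+z²) = 1.74 + 2×0.926×1.359 = 4.257 m.
Hydraulic radius R = A/P = 2.4/4.257 = 0.5639 m.
V = (1/n) R^(2/3) √S = (1/0.02) × 0.5639^(2/3) × √0.002 = 1.526 m/s. Hydraulic depth D_h = A/T = 2.4/3.444 = 0.6969 m.
Froude number Fr = V/√(g·D_h) = 1.526/√(9.81×0.6969) = 0.584, which is less than 1, so the flow is subcritical.

subcritical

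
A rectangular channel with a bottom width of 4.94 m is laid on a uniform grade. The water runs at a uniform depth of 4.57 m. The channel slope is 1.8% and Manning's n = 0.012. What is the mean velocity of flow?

V = 15.3 m/s

Flow area A = b·y = 4.94 × 4.57 = 22.58 m². Wetted perimeter P = b + 2y = 4.94 + 2×4.57 = 14.08 m.
Hydraulic radius R = A/P = 22.58/14.08 = 1.603 m.
From Manning's equation, V = (1/n) R^(2/3) S^(1/2) = (1/0.012) × 1.603^(2/3) × 0.018^(1/2) = 15.3 m/s.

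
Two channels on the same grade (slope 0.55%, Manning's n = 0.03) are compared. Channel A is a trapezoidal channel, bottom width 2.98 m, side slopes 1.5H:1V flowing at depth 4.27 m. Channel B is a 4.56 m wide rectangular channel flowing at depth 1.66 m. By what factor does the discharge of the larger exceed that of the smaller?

9.14

Channel A: With bottom width b = 2.98 m and side slope z = 1.5: A = (b + zy)y = (2.98 + 1.5×4.27)×4.27 = 40.07 m²; P = b + 2y√(1+z²) = 2.98 + 2×4.27×1.803 = 18.38 m. Hydraulic radius R = A/P = 40.07/18.38 = 2.181 m. Q_A = (1/0.03)·40.07·2.181^(2/3)·√0.0055 = 166.6 m³/s.
Channel B: Flow area A = b·y = 4.56 × 1.66 = 7.57 m². Wetted perimeter P = b + 2y = 4.56 + 2×1.66 = 7.88 m. Hydraulic radius R = A/P = 7.57/7.88 = 0.9606 m. Q_B = (1/0.03)·7.57·0.9606^(2/3)·√0.0055 = 18.22 m³/s.
The larger discharge is 166.6 m³/s and the smaller is 18.22 m³/s; the ratio is 9.14.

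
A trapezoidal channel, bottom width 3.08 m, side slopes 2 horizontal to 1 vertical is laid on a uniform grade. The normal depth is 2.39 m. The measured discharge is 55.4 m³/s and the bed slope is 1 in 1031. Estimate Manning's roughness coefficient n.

With bottom width b = 3.08 m and side slope z = 2: A = (b + zy)y = (3.08 + 2×2.39)×2.39 = 18.79 m²; P = b + 2y√(1+z²) = 3.08 + 2×2.39×2.236 = 13.77 m.
Hydraulic radius R = A/P = 18.79/13.77 = 1.364 m.
Rearranging Manning's equation: n = (1/Q) A R^(2/3) S^(1/2) = (1/55.4) × 18.79 × 1.364^(2/3) × √0.0009699 = 0.013.

n = 0.013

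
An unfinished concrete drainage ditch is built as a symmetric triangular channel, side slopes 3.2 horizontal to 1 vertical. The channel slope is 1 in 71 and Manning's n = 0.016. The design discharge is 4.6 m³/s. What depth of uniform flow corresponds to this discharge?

y_n = 0.65 m

Manning's equation rearranged: A R^(2/3) = nQ / (1·√S) = 0.016 × 4.6 / (√0.01408) = 0.6202.
Trying y = 0.708 m: A R^(2/3) = 0.7781 — too large.
Trying y = 0.65 m: A R^(2/3) = 0.6196 — matches.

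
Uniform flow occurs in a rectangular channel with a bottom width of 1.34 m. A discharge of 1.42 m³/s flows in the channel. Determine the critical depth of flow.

y_c = 0.486 m

For a rectangular channel, critical depth y_c = (q²/g)^(1/3) where q = Q/b = 1.42/1.34 = 1.06 m²/s.
So y_c = (1.06²/9.81)^(1/3) = 0.486 m.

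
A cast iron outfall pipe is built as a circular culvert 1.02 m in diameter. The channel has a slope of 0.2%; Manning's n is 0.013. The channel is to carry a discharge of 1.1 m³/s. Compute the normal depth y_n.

Manning's equation rearranged: A R^(2/3) = nQ / (1·√S) = 0.013 × 1.1 / (√0.002) = 0.3198.
At y = 0.949 m: A R^(2/3) = 0.3533 — too large.
At y = 0.812 m: A R^(2/3) = 0.3196 — close enough.

y_n = 0.812 m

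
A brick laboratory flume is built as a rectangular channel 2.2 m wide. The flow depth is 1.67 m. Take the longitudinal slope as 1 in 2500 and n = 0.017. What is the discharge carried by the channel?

Flow area A = b·y = 2.2 × 1.67 = 3.674 m². Wetted perimeter P = b + 2y = 2.2 + 2×1.67 = 5.54 m.
Hydraulic radius R = A/P = 3.674/5.54 = 0.6632 m.
Manning's equation: Q = (1/n) A R^(2/3) S^(1/2) = (1/0.017) × 3.674 × 0.6632^(2/3) × 0.0004^(1/2) = 3.29 m³/s.

Q = 3.29 m³/s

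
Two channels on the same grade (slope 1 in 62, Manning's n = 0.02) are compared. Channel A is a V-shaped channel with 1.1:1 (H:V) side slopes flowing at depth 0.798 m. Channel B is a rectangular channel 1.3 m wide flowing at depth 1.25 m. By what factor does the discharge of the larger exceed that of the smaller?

Channel A: For a triangular section with side slope z = 1.1: A = zy² = 1.1×0.798² = 0.7005 m²; P = 2y√(1+z²) = 2×0.798×1.487 = 2.373 m. Hydraulic radius R = A/P = 0.7005/2.373 = 0.2952 m. Q_A = (1/0.02)·0.7005·0.2952^(2/3)·√0.01613 = 1.972 m³/s.
Channel B: Flow area A = b·y = 1.3 × 1.25 = 1.625 m². Wetted perimeter P = b + 2y = 1.3 + 2×1.25 = 3.8 m. Hydraulic radius R = A/P = 1.625/3.8 = 0.4276 m. Q_B = (1/0.02)·1.625·0.4276^(2/3)·√0.01613 = 5.857 m³/s.
The larger discharge is 5.857 m³/s and the smaller is 1.972 m³/s; the ratio is 2.97.

2.97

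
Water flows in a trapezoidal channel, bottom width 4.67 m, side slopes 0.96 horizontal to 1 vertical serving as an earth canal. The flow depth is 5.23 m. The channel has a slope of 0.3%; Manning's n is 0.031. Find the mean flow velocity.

With bottom width b = 4.67 m and side slope z = 0.96: A = (b + zy)y = (4.67 + 0.96×5.23)×5.23 = 50.68 m²; P = b + 2y√(1+z²) = 4.67 + 2×5.23×1.386 = 19.17 m.
Hydraulic radius R = A/P = 50.68/19.17 = 2.644 m.
From Manning's equation, V = (1/n) R^(2/3) S^(1/2) = (1/0.031) × 2.644^(2/3) × 0.003^(1/2) = 3.38 m/s.

V = 3.38 m/s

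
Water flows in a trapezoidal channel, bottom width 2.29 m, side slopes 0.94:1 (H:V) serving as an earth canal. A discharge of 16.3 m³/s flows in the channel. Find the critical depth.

At critical depth, Q² T / (g A³) = 1, i.e. A³/T = Q²/g = 16.3²/9.81 = 27.08.
Trying y = 1.77 m: A³/T = 61.01 — high.
Trying y = 1.41 m: A³/T = 26.81 — matches.

y_c = 1.41 m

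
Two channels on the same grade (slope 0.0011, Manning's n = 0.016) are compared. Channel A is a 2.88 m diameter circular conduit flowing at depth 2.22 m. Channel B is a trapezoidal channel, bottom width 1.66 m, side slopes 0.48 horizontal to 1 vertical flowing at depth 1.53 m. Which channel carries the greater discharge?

channel A

Channel A: For a circular section of diameter D = 2.88 m at depth y = 2.22 m, the central angle is θ = 2 arccos(1 − 2y/D) = 4.286 rad. Then A = (D²/8)(θ − sin θ) = 5.388 m² and P = Dθ/2 = 6.172 m. Hydraulic radius R = A/P = 5.388/6.172 = 0.873 m. Q_A = (1/0.016)·5.388·0.873^(2/3)·√0.0011 = 10.2 m³/s.
Channel B: With bottom width b = 1.66 m and side slope z = 0.48: A = (b + zy)y = (1.66 + 0.48×1.53)×1.53 = 3.663 m²; P = b + 2y√(1+z²) = 1.66 + 2×1.53×1.109 = 5.054 m. Hydraulic radius R = A/P = 3.663/5.054 = 0.7248 m. Q_B = (1/0.016)·3.663·0.7248^(2/3)·√0.0011 = 6.128 m³/s.
Q_A = 10.2 m³/s vs Q_B = 6.128 m³/s, so channel A carries more.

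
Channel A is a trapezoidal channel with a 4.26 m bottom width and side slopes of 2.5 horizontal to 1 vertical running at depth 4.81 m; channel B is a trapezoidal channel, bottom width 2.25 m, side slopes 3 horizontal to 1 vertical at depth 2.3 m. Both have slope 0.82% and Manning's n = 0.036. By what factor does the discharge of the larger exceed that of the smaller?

6.05

Channel A: With bottom width b = 4.26 m and side slope z = 2.5: A = (b + zy)y = (4.26 + 2.5×4.81)×4.81 = 78.33 m²; P = b + 2y√(1+z²) = 4.26 + 2×4.81×2.693 = 30.16 m. Hydraulic radius R = A/P = 78.33/30.16 = 2.597 m. Q_A = (1/0.036)·78.33·2.597^(2/3)·√0.0082 = 372.3 m³/s.
Channel B: With bottom width b = 2.25 m and side slope z = 3: A = (b + zy)y = (2.25 + 3×2.3)×2.3 = 21.04 m²; P = b + 2y√(1+z²) = 2.25 + 2×2.3×3.162 = 16.8 m. Hydraulic radius R = A/P = 21.04/16.8 = 1.253 m. Q_B = (1/0.036)·21.04·1.253^(2/3)·√0.0082 = 61.52 m³/s.
The larger discharge is 372.3 m³/s and the smaller is 61.52 m³/s; the ratio is 6.05.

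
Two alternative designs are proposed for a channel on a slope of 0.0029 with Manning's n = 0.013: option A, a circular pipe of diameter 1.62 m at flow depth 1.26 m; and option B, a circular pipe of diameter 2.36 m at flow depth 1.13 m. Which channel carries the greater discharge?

Channel A: For a circular section of diameter D = 1.62 m at depth y = 1.26 m, the central angle is θ = 2 arccos(1 − 2y/D) = 4.32 rad. Then A = (D²/8)(θ − sin θ) = 1.72 m² and P = Dθ/2 = 3.499 m. Hydraulic radius R = A/P = 1.72/3.499 = 0.4916 m. Q_A = (1/0.013)·1.72·0.4916^(2/3)·√0.0029 = 4.439 m³/s.
Channel B: For a circular section of diameter D = 2.36 m at depth y = 1.13 m, the central angle is θ = 2 arccos(1 − 2y/D) = 3.057 rad. Then A = (D²/8)(θ − sin θ) = 2.069 m² and P = Dθ/2 = 3.607 m. Hydraulic radius R = A/P = 2.069/3.607 = 0.5737 m. Q_B = (1/0.013)·2.069·0.5737^(2/3)·√0.0029 = 5.918 m³/s.
Q_A = 4.439 m³/s vs Q_B = 5.918 m³/s, so channel B carries more.

channel B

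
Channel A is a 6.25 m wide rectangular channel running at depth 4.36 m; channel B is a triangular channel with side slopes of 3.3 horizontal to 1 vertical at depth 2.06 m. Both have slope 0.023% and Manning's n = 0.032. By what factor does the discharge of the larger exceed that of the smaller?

Channel A: Flow area A = b·y = 6.25 × 4.36 = 27.25 m². Wetted perimeter P = b + 2y = 6.25 + 2×4.36 = 14.97 m. Hydraulic radius R = A/P = 27.25/14.97 = 1.82 m. Q_A = (1/0.032)·27.25·1.82^(2/3)·√0.00023 = 19.25 m³/s.
Channel B: For a triangular section with side slope z = 3.3: A = zy² = 3.3×2.06² = 14 m²; P = 2y√(1+z²) = 2×2.06×3.448 = 14.21 m. Hydraulic radius R = A/P = 14/14.21 = 0.9857 m. Q_B = (1/0.032)·14·0.9857^(2/3)·√0.00023 = 6.574 m³/s.
The larger discharge is 19.25 m³/s and the smaller is 6.574 m³/s; the ratio is 2.93.

2.93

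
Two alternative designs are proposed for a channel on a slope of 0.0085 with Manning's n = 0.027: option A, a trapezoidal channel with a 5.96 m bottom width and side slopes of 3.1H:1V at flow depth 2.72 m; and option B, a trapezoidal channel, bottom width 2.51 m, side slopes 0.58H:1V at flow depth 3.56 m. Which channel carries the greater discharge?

channel A

Channel A: With bottom width b = 5.96 m and side slope z = 3.1: A = (b + zy)y = (5.96 + 3.1×2.72)×2.72 = 39.15 m²; P = b + 2y√(1+z²) = 5.96 + 2×2.72×3.257 = 23.68 m. Hydraulic radius R = A/P = 39.15/23.68 = 1.653 m. Q_A = (1/0.027)·39.15·1.653^(2/3)·√0.0085 = 186.9 m³/s.
Channel B: With bottom width b = 2.51 m and side slope z = 0.58: A = (b + zy)y = (2.51 + 0.58×3.56)×3.56 = 16.29 m²; P = b + 2y√(1+z²) = 2.51 + 2×3.56×1.156 = 10.74 m. Hydraulic radius R = A/P = 16.29/10.74 = 1.516 m. Q_B = (1/0.027)·16.29·1.516^(2/3)·√0.0085 = 73.4 m³/s.
Q_A = 186.9 m³/s vs Q_B = 73.4 m³/s, so channel A carries more.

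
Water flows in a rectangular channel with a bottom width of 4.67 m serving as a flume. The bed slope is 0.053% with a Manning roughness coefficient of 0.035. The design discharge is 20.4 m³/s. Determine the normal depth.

y_n = 4.89 m

Manning's equation rearranged: A R^(2/3) = nQ / (1·√S) = 0.035 × 20.4 / (√0.00053) = 31.01.
At y = 6.17 m: A R^(2/3) = 40.94 — high.
At y = 3.76 m: A R^(2/3) = 22.4 — low.
At y = 4.89 m: A R^(2/3) = 30.98 — ≈ 31.01.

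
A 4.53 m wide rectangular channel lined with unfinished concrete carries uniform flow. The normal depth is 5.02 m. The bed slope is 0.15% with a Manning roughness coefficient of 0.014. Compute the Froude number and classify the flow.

subcritical

Flow area A = b·y = 4.53 × 5.02 = 22.74 m². Wetted perimeter P = b + 2y = 4.53 + 2×5.02 = 14.57 m.
Hydraulic radius R = A/P = 22.74/14.57 = 1.561 m.
V = (1/n) R^(2/3) √S = (1/0.014) × 1.561^(2/3) × √0.0015 = 3.722 m/s. Hydraulic depth D_h = A/T = 22.74/4.53 = 5.02 m.
Froude number Fr = V/√(g·D_h) = 3.722/√(9.81×5.02) = 0.53, which is less than 1, so the flow is subcritical.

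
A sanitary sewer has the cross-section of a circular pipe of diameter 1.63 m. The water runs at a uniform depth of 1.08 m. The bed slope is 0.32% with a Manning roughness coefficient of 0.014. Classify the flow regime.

subcritical

For a circular section of diameter D = 1.63 m at depth y = 1.08 m, the central angle is θ = 2 arccos(1 − 2y/D) = 3.804 rad. Then A = (D²/8)(θ − sin θ) = 1.468 m² and P = Dθ/2 = 3.1 m.
Hydraulic radius R = A/P = 1.468/3.1 = 0.4734 m.
V = (1/n) R^(2/3) √S = (1/0.014) × 0.4734^(2/3) × √0.0032 = 2.454 m/s. Hydraulic depth D_h = A/T = 1.468/1.541 = 0.9521 m.
Froude number Fr = V/√(g·D_h) = 2.454/√(9.81×0.9521) = 0.803, which is less than 1, so the flow is subcritical.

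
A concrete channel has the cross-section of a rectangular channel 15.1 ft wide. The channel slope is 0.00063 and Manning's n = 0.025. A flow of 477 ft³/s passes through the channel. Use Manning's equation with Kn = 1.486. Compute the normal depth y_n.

Manning's equation rearranged: A R^(2/3) = nQ / (1.486·√S) = 0.025 × 477 / (1.486 × √0.00063) = 319.7.
At y = 7.02 ft: A R^(2/3) = 250.7 — too small.
At y = 9.33 ft: A R^(2/3) = 365.2 — too large.
At y = 8.43 ft: A R^(2/3) = 319.8 — matches.

y_n = 8.43 ft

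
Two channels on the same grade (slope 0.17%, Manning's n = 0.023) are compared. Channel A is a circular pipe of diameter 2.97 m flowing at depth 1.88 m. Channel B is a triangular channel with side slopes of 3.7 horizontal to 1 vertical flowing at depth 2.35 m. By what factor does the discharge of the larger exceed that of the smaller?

5.37

Channel A: For a circular section of diameter D = 2.97 m at depth y = 1.88 m, the central angle is θ = 2 arccos(1 − 2y/D) = 3.68 rad. Then A = (D²/8)(θ − sin θ) = 4.623 m² and P = Dθ/2 = 5.465 m. Hydraulic radius R = A/P = 4.623/5.465 = 0.846 m. Q_A = (1/0.023)·4.623·0.846^(2/3)·√0.0017 = 7.413 m³/s.
Channel B: For a triangular section with side slope z = 3.7: A = zy² = 3.7×2.35² = 20.43 m²; P = 2y√(1+z²) = 2×2.35×3.833 = 18.01 m. Hydraulic radius R = A/P = 20.43/18.01 = 1.134 m. Q_B = (1/0.023)·20.43·1.134^(2/3)·√0.0017 = 39.84 m³/s.
The larger discharge is 39.84 m³/s and the smaller is 7.413 m³/s; the ratio is 5.37.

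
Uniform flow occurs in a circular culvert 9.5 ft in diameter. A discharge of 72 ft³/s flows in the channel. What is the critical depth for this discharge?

y_c = 1.99 ft

At critical depth, Q² T / (g A³) = 1, i.e. A³/T = Q²/g = 72²/32.2 = 161.
Trying y = 1.55 ft: A³/T = 60.82 — too small.
Trying y = 2.34 ft: A³/T = 305.3 — too large.
Trying y = 1.99 ft: A³/T = 162.1 — matches.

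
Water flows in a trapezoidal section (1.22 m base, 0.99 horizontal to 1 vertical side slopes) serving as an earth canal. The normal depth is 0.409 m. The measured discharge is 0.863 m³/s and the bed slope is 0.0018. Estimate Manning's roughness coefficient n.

With bottom width b = 1.22 m and side slope z = 0.99: A = (b + zy)y = (1.22 + 0.99×0.409)×0.409 = 0.6646 m²; P = b + 2y√(1+z²) = 1.22 + 2×0.409×1.407 = 2.371 m.
Hydraulic radius R = A/P = 0.6646/2.371 = 0.2803 m.
Rearranging Manning's equation: n = (1/Q) A R^(2/3) S^(1/2) = (1/0.863) × 0.6646 × 0.2803^(2/3) × √0.0018 = 0.014.

n = 0.014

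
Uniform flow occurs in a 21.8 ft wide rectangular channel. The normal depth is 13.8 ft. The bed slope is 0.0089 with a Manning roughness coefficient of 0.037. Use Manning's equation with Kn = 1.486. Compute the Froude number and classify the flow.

subcritical

Flow area A = b·y = 21.8 × 13.8 = 300.8 ft². Wetted perimeter P = b + 2y = 21.8 + 2×13.8 = 49.4 ft.
Hydraulic radius R = A/P = 300.8/49.4 = 6.09 ft.
V = (1.486/n) R^(2/3) √S = (1.486/0.037) × 6.09^(2/3) × √0.0089 = 12.64 ft/s. Hydraulic depth D_h = A/T = 300.8/21.8 = 13.8 ft.
Froude number Fr = V/√(g·D_h) = 12.64/√(32.2×13.8) = 0.599, which is less than 1, so the flow is subcritical.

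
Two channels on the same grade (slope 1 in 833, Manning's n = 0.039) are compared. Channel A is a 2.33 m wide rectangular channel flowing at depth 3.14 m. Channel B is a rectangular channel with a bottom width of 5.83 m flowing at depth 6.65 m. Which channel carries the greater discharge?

channel B

Channel A: Flow area A = b·y = 2.33 × 3.14 = 7.316 m². Wetted perimeter P = b + 2y = 2.33 + 2×3.14 = 8.61 m. Hydraulic radius R = A/P = 7.316/8.61 = 0.8497 m. Q_A = (1/0.039)·7.316·0.8497^(2/3)·√0.0012 = 5.831 m³/s.
Channel B: Flow area A = b·y = 5.83 × 6.65 = 38.77 m². Wetted perimeter P = b + 2y = 5.83 + 2×6.65 = 19.13 m. Hydraulic radius R = A/P = 38.77/19.13 = 2.027 m. Q_B = (1/0.039)·38.77·2.027^(2/3)·√0.0012 = 55.16 m³/s.
Q_A = 5.831 m³/s vs Q_B = 55.16 m³/s, so channel B carries more.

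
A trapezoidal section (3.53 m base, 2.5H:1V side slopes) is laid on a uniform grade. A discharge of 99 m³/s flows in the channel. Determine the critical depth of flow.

At critical depth, Q² T / (g A³) = 1, i.e. A³/T = Q²/g = 99²/9.81 = 999.1.
Try y = 2.06 m: A³/T = 413.4 — short.
Try y = 2.9 m: A³/T = 1695 — over.
Try y = 2.56 m: A³/T = 1006 — ≈ 999.1.

y_c = 2.56 m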